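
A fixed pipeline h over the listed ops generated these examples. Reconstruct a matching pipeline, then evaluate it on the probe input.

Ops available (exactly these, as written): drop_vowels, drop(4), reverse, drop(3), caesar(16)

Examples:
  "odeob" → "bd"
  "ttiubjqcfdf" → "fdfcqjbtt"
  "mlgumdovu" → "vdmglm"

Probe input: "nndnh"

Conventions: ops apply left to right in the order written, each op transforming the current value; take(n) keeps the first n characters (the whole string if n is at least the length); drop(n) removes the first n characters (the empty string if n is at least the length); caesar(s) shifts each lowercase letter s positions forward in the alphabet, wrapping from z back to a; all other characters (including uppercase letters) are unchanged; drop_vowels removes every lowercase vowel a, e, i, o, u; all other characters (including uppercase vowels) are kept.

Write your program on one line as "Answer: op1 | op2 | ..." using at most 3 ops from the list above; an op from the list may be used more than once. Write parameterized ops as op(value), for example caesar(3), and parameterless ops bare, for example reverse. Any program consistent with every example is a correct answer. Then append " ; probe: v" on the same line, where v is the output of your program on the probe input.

drop_vowels | reverse ; probe: "hndnn"

Check, running the answer program on each example:
  "odeob" -> "db" -> "bd"
  "ttiubjqcfdf" -> "ttbjqcfdf" -> "fdfcqjbtt"
  "mlgumdovu" -> "mlgmdv" -> "vdmglm"
  probe: "nndnh" -> "nndnh" -> "hndnn"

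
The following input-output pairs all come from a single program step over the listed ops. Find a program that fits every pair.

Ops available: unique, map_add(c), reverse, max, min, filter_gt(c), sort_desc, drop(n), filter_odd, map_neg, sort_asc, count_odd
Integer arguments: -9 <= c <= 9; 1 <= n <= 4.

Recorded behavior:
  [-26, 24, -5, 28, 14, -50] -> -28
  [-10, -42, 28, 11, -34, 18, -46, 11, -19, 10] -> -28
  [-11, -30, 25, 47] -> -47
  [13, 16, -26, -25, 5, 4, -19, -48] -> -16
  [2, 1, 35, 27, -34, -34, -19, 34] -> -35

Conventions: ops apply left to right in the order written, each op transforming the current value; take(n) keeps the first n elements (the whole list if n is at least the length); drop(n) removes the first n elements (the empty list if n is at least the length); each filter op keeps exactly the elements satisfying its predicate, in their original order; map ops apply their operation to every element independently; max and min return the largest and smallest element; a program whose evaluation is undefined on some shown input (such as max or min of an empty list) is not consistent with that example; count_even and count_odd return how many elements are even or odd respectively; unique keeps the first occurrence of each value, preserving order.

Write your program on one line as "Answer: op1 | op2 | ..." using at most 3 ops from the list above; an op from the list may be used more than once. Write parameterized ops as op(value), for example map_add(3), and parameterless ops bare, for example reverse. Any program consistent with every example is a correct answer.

map_neg | min

Check, running the answer program on each example:
  [-26, 24, -5, 28, 14, -50] -> [26, -24, 5, -28, -14, 50] -> -28
  [-10, -42, 28, 11, -34, 18, -46, 11, -19, 10] -> [10, 42, -28, -11, 34, -18, 46, -11, 19, -10] -> -28
  [-11, -30, 25, 47] -> [11, 30, -25, -47] -> -47
  [13, 16, -26, -25, 5, 4, -19, -48] -> [-13, -16, 26, 25, -5, -4, 19, 48] -> -16
  [2, 1, 35, 27, -34, -34, -19, 34] -> [-2, -1, -35, -27, 34, 34, 19, -34] -> -35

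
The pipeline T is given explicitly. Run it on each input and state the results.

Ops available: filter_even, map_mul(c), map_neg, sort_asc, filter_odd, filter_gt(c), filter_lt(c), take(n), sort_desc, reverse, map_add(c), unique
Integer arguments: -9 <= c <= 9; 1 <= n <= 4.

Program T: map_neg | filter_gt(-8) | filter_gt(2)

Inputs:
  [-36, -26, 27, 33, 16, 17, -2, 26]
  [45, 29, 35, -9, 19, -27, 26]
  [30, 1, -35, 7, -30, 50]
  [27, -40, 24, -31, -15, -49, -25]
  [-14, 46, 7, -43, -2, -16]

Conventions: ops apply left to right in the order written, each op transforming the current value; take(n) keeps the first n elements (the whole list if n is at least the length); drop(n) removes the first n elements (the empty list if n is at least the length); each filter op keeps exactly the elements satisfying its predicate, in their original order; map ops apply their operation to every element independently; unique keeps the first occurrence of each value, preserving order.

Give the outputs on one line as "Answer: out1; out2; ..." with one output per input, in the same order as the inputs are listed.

Execution, op by op:
  [-36, -26, 27, 33, 16, 17, -2, 26] -> [36, 26, -27, -33, -16, -17, 2, -26] -> [36, 26, 2] -> [36, 26]
  [45, 29, 35, -9, 19, -27, 26] -> [-45, -29, -35, 9, -19, 27, -26] -> [9, 27] -> [9, 27]
  [30, 1, -35, 7, -30, 50] -> [-30, -1, 35, -7, 30, -50] -> [-1, 35, -7, 30] -> [35, 30]
  [27, -40, 24, -31, -15, -49, -25] -> [-27, 40, -24, 31, 15, 49, 25] -> [40, 31, 15, 49, 25] -> [40, 31, 15, 49, 25]
  [-14, 46, 7, -43, -2, -16] -> [14, -46, -7, 43, 2, 16] -> [14, -7, 43, 2, 16] -> [14, 43, 16]

[36, 26]; [9, 27]; [35, 30]; [40, 31, 15, 49, 25]; [14, 43, 16]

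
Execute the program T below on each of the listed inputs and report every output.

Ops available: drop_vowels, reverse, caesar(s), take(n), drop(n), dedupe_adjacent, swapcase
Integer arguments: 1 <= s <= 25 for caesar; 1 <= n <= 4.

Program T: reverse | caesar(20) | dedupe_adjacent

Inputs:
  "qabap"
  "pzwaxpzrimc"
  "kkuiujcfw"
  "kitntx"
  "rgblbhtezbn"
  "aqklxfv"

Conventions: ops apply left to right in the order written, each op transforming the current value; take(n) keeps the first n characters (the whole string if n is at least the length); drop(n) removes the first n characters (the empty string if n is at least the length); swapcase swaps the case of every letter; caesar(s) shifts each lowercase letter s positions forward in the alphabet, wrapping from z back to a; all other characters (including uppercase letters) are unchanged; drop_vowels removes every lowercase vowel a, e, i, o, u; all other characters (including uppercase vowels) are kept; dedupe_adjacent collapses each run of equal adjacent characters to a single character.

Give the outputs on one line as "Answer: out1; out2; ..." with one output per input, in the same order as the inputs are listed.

Execution, op by op:
  "qabap" -> "pabaq" -> "juvuk" -> "juvuk"
  "pzwaxpzrimc" -> "cmirzpxawzp" -> "wgcltjruqtj" -> "wgcltjruqtj"
  "kkuiujcfw" -> "wfcjuiukk" -> "qzwdocoee" -> "qzwdocoe"
  "kitntx" -> "xtntik" -> "rnhnce" -> "rnhnce"
  "rgblbhtezbn" -> "nbzethblbgr" -> "hvtynbvfval" -> "hvtynbvfval"
  "aqklxfv" -> "vfxlkqa" -> "pzrfeku" -> "pzrfeku"

"juvuk"; "wgcltjruqtj"; "qzwdocoe"; "rnhnce"; "hvtynbvfval"; "pzrfeku"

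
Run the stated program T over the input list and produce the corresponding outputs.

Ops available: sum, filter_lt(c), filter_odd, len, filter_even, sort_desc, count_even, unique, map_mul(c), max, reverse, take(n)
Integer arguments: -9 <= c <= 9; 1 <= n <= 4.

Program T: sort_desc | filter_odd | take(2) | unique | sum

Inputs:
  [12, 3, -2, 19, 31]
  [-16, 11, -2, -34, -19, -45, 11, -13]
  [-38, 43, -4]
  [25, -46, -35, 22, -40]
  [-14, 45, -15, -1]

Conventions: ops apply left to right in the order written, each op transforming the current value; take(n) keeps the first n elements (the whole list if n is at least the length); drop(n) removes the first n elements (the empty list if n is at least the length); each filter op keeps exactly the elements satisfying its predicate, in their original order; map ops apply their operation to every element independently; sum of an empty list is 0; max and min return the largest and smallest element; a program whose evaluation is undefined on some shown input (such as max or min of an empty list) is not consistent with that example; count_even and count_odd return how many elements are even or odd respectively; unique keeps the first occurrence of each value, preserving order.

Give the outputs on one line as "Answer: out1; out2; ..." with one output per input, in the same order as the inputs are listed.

50; 11; 43; -10; 44

Execution, op by op:
  [12, 3, -2, 19, 31] -> [31, 19, 12, 3, -2] -> [31, 19, 3] -> [31, 19] -> [31, 19] -> 50
  [-16, 11, -2, -34, -19, -45, 11, -13] -> [11, 11, -2, -13, -16, -19, -34, -45] -> [11, 11, -13, -19, -45] -> [11, 11] -> [11] -> 11
  [-38, 43, -4] -> [43, -4, -38] -> [43] -> [43] -> [43] -> 43
  [25, -46, -35, 22, -40] -> [25, 22, -35, -40, -46] -> [25, -35] -> [25, -35] -> [25, -35] -> -10
  [-14, 45, -15, -1] -> [45, -1, -14, -15] -> [45, -1, -15] -> [45, -1] -> [45, -1] -> 44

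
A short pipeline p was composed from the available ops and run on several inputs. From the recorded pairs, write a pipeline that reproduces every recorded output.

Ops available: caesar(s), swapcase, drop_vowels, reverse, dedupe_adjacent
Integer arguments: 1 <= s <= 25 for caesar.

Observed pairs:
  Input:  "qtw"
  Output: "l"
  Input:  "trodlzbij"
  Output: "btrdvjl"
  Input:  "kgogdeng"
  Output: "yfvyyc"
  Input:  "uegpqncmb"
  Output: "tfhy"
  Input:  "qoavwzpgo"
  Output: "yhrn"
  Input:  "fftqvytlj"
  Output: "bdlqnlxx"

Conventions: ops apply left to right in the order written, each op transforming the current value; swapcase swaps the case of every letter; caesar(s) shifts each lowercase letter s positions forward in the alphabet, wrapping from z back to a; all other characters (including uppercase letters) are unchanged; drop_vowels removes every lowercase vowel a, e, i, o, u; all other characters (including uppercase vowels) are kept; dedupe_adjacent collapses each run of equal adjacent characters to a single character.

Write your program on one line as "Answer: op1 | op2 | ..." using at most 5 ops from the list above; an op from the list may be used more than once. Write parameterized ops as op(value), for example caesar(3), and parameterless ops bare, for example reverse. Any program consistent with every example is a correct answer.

drop_vowels | caesar(18) | drop_vowels | reverse

Check, running the answer program on each example:
  "qtw" -> "qtw" -> "ilo" -> "l" -> "l"
  "trodlzbij" -> "trdlzbj" -> "ljvdrtb" -> "ljvdrtb" -> "btrdvjl"
  "kgogdeng" -> "kggdng" -> "cyyvfy" -> "cyyvfy" -> "yfvyyc"
  "uegpqncmb" -> "gpqncmb" -> "yhifuet" -> "yhft" -> "tfhy"
  "qoavwzpgo" -> "qvwzpg" -> "inorhy" -> "nrhy" -> "yhrn"
  "fftqvytlj" -> "fftqvytlj" -> "xxlinqldb" -> "xxlnqldb" -> "bdlqnlxx"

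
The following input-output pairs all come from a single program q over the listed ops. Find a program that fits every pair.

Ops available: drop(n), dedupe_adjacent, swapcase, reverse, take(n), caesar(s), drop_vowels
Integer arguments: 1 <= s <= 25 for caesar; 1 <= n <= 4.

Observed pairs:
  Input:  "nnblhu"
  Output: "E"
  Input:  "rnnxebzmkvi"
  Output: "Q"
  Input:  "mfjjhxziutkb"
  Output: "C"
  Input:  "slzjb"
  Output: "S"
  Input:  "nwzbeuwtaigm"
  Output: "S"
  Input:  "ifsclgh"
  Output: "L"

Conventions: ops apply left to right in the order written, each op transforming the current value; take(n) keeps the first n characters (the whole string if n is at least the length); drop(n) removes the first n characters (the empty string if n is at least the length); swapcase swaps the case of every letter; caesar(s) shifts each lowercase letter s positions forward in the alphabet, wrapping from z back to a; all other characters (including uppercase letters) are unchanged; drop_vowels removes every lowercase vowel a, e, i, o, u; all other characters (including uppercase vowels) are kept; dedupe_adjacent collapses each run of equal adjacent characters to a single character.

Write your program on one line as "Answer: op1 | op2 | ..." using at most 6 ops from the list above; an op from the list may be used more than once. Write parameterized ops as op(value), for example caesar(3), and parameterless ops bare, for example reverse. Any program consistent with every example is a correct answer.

dedupe_adjacent | caesar(15) | take(3) | caesar(4) | drop(2) | swapcase

Check, running the answer program on each example:
  "nnblhu" -> "nblhu" -> "cqawj" -> "cqa" -> "gue" -> "e" -> "E"
  "rnnxebzmkvi" -> "rnxebzmkvi" -> "gcmtqobzkx" -> "gcm" -> "kgq" -> "q" -> "Q"
  "mfjjhxziutkb" -> "mfjhxziutkb" -> "buywmoxjizq" -> "buy" -> "fyc" -> "c" -> "C"
  "slzjb" -> "slzjb" -> "haoyq" -> "hao" -> "les" -> "s" -> "S"
  "nwzbeuwtaigm" -> "nwzbeuwtaigm" -> "cloqtjlipxvb" -> "clo" -> "gps" -> "s" -> "S"
  "ifsclgh" -> "ifsclgh" -> "xuhravw" -> "xuh" -> "byl" -> "l" -> "L"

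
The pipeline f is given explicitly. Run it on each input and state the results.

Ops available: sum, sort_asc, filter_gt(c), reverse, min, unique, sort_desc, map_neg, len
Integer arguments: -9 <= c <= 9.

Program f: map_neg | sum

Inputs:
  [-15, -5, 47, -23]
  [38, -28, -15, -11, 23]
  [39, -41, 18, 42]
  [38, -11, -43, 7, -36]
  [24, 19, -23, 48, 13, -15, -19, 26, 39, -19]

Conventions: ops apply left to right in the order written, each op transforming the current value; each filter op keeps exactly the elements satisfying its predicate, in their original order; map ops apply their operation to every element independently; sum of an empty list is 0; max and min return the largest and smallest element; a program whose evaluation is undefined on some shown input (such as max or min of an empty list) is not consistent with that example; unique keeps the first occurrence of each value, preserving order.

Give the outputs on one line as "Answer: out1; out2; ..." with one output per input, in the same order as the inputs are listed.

-4; -7; -58; 45; -93

Execution, op by op:
  [-15, -5, 47, -23] -> [15, 5, -47, 23] -> -4
  [38, -28, -15, -11, 23] -> [-38, 28, 15, 11, -23] -> -7
  [39, -41, 18, 42] -> [-39, 41, -18, -42] -> -58
  [38, -11, -43, 7, -36] -> [-38, 11, 43, -7, 36] -> 45
  [24, 19, -23, 48, 13, -15, -19, 26, 39, -19] -> [-24, -19, 23, -48, -13, 15, 19, -26, -39, 19] -> -93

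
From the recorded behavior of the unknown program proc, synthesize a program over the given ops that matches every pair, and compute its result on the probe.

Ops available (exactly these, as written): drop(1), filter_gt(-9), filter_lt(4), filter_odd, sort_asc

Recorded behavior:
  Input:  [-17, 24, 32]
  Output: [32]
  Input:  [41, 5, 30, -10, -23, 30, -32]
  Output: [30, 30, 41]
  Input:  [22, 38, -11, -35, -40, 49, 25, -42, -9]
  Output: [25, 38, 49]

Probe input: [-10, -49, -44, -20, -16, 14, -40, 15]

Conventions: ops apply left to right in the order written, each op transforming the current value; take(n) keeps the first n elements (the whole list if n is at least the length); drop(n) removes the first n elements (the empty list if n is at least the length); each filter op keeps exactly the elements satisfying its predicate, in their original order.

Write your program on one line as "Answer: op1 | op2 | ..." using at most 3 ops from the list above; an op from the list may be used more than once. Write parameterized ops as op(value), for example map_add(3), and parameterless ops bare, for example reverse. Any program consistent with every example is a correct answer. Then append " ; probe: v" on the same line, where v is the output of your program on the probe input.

filter_gt(-9) | sort_asc | drop(1) ; probe: [15]

Check, running the answer program on each example:
  [-17, 24, 32] -> [24, 32] -> [24, 32] -> [32]
  [41, 5, 30, -10, -23, 30, -32] -> [41, 5, 30, 30] -> [5, 30, 30, 41] -> [30, 30, 41]
  [22, 38, -11, -35, -40, 49, 25, -42, -9] -> [22, 38, 49, 25] -> [22, 25, 38, 49] -> [25, 38, 49]
  probe: [-10, -49, -44, -20, -16, 14, -40, 15] -> [14, 15] -> [14, 15] -> [15]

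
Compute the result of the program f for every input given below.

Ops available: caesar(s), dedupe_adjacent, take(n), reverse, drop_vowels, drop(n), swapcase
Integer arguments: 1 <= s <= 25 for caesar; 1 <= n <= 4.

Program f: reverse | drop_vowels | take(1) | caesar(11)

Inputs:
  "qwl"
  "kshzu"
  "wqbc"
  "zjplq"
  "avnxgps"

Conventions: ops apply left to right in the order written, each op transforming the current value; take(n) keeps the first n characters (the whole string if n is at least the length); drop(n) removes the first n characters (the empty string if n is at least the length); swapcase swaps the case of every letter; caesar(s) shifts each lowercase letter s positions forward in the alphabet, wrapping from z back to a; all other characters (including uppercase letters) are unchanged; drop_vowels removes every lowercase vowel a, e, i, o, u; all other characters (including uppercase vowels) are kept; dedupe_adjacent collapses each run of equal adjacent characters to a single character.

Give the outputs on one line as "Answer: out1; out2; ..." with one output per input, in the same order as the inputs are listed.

Execution, op by op:
  "qwl" -> "lwq" -> "lwq" -> "l" -> "w"
  "kshzu" -> "uzhsk" -> "zhsk" -> "z" -> "k"
  "wqbc" -> "cbqw" -> "cbqw" -> "c" -> "n"
  "zjplq" -> "qlpjz" -> "qlpjz" -> "q" -> "b"
  "avnxgps" -> "spgxnva" -> "spgxnv" -> "s" -> "d"

"w"; "k"; "n"; "b"; "d"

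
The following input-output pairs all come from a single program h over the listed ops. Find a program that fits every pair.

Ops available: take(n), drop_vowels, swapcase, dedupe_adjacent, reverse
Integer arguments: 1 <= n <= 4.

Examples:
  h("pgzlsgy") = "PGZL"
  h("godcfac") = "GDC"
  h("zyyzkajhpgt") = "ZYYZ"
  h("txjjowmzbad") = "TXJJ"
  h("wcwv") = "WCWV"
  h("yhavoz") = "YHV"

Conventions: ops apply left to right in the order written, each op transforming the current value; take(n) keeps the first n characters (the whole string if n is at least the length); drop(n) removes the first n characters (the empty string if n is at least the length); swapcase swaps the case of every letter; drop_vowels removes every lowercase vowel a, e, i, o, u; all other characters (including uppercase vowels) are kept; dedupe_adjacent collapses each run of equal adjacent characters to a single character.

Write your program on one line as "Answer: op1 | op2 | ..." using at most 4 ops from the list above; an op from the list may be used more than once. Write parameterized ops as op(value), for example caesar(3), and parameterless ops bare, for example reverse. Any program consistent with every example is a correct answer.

take(4) | drop_vowels | swapcase

Check, running the answer program on each example:
  "pgzlsgy" -> "pgzl" -> "pgzl" -> "PGZL"
  "godcfac" -> "godc" -> "gdc" -> "GDC"
  "zyyzkajhpgt" -> "zyyz" -> "zyyz" -> "ZYYZ"
  "txjjowmzbad" -> "txjj" -> "txjj" -> "TXJJ"
  "wcwv" -> "wcwv" -> "wcwv" -> "WCWV"
  "yhavoz" -> "yhav" -> "yhv" -> "YHV"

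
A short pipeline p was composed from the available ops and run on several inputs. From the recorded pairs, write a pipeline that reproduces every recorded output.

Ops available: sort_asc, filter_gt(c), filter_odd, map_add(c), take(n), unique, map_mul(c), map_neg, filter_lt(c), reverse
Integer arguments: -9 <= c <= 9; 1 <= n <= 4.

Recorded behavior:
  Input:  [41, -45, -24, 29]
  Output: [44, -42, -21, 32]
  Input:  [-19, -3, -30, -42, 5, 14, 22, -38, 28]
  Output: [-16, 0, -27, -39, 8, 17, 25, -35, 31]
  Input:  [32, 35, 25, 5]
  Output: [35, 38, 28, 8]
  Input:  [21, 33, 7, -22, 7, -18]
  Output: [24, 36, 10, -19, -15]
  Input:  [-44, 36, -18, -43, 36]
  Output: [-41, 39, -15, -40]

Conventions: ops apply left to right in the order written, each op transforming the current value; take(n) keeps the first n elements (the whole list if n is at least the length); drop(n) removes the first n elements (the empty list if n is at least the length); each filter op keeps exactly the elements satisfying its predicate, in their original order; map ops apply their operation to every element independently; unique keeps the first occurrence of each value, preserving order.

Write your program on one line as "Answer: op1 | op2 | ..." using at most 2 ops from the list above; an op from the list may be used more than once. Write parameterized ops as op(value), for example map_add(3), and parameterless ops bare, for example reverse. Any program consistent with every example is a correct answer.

map_add(3) | unique

Check, running the answer program on each example:
  [41, -45, -24, 29] -> [44, -42, -21, 32] -> [44, -42, -21, 32]
  [-19, -3, -30, -42, 5, 14, 22, -38, 28] -> [-16, 0, -27, -39, 8, 17, 25, -35, 31] -> [-16, 0, -27, -39, 8, 17, 25, -35, 31]
  [32, 35, 25, 5] -> [35, 38, 28, 8] -> [35, 38, 28, 8]
  [21, 33, 7, -22, 7, -18] -> [24, 36, 10, -19, 10, -15] -> [24, 36, 10, -19, -15]
  [-44, 36, -18, -43, 36] -> [-41, 39, -15, -40, 39] -> [-41, 39, -15, -40]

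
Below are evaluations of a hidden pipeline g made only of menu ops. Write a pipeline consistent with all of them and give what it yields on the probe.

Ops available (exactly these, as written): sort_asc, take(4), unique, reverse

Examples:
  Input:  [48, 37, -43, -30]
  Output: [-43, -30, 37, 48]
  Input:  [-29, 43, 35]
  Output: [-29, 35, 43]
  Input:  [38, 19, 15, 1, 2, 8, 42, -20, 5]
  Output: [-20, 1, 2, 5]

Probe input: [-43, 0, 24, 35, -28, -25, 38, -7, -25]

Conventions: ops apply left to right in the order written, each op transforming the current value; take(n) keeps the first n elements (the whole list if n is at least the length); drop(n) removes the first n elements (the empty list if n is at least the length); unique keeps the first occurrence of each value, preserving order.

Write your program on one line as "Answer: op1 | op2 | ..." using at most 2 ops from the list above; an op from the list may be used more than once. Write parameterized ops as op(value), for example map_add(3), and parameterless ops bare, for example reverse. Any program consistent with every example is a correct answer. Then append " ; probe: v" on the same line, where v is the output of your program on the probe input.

sort_asc | take(4) ; probe: [-43, -28, -25, -25]

Check, running the answer program on each example:
  [48, 37, -43, -30] -> [-43, -30, 37, 48] -> [-43, -30, 37, 48]
  [-29, 43, 35] -> [-29, 35, 43] -> [-29, 35, 43]
  [38, 19, 15, 1, 2, 8, 42, -20, 5] -> [-20, 1, 2, 5, 8, 15, 19, 38, 42] -> [-20, 1, 2, 5]
  probe: [-43, 0, 24, 35, -28, -25, 38, -7, -25] -> [-43, -28, -25, -25, -7, 0, 24, 35, 38] -> [-43, -28, -25, -25]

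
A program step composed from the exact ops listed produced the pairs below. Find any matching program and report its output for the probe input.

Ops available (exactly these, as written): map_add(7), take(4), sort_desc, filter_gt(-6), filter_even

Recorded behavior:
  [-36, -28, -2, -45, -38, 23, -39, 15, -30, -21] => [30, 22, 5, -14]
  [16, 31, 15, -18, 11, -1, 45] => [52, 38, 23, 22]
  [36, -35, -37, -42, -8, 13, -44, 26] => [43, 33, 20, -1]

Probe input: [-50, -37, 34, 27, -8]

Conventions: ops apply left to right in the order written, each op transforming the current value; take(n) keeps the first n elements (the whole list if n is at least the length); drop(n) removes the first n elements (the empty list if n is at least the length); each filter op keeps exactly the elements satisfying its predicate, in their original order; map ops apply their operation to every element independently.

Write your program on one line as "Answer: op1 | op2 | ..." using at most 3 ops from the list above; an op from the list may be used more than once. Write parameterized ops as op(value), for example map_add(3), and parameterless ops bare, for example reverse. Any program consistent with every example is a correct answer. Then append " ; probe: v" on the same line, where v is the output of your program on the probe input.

map_add(7) | sort_desc | take(4) ; probe: [41, 34, -1, -30]

Check, running the answer program on each example:
  [-36, -28, -2, -45, -38, 23, -39, 15, -30, -21] -> [-29, -21, 5, -38, -31, 30, -32, 22, -23, -14] -> [30, 22, 5, -14, -21, -23, -29, -31, -32, -38] -> [30, 22, 5, -14]
  [16, 31, 15, -18, 11, -1, 45] -> [23, 38, 22, -11, 18, 6, 52] -> [52, 38, 23, 22, 18, 6, -11] -> [52, 38, 23, 22]
  [36, -35, -37, -42, -8, 13, -44, 26] -> [43, -28, -30, -35, -1, 20, -37, 33] -> [43, 33, 20, -1, -28, -30, -35, -37] -> [43, 33, 20, -1]
  probe: [-50, -37, 34, 27, -8] -> [-43, -30, 41, 34, -1] -> [41, 34, -1, -30, -43] -> [41, 34, -1, -30]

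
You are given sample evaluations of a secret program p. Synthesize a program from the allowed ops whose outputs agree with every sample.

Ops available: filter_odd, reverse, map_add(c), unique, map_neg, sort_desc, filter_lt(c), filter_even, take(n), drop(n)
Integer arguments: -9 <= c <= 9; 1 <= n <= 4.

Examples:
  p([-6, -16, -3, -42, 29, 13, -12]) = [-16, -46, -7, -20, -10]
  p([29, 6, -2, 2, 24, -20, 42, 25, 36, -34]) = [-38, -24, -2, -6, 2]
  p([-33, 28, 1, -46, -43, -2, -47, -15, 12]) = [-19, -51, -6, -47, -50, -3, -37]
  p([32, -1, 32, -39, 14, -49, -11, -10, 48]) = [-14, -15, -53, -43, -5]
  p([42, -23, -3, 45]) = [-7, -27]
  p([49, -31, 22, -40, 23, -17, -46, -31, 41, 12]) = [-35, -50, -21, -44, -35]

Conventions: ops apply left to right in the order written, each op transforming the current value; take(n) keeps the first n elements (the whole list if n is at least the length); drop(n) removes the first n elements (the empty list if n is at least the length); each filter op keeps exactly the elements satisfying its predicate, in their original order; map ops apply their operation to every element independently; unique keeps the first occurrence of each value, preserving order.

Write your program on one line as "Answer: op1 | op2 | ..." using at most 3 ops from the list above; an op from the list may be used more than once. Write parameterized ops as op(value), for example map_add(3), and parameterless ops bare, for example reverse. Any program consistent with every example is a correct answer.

map_add(-4) | filter_lt(7) | reverse

Check, running the answer program on each example:
  [-6, -16, -3, -42, 29, 13, -12] -> [-10, -20, -7, -46, 25, 9, -16] -> [-10, -20, -7, -46, -16] -> [-16, -46, -7, -20, -10]
  [29, 6, -2, 2, 24, -20, 42, 25, 36, -34] -> [25, 2, -6, -2, 20, -24, 38, 21, 32, -38] -> [2, -6, -2, -24, -38] -> [-38, -24, -2, -6, 2]
  [-33, 28, 1, -46, -43, -2, -47, -15, 12] -> [-37, 24, -3, -50, -47, -6, -51, -19, 8] -> [-37, -3, -50, -47, -6, -51, -19] -> [-19, -51, -6, -47, -50, -3, -37]
  [32, -1, 32, -39, 14, -49, -11, -10, 48] -> [28, -5, 28, -43, 10, -53, -15, -14, 44] -> [-5, -43, -53, -15, -14] -> [-14, -15, -53, -43, -5]
  [42, -23, -3, 45] -> [38, -27, -7, 41] -> [-27, -7] -> [-7, -27]
  [49, -31, 22, -40, 23, -17, -46, -31, 41, 12] -> [45, -35, 18, -44, 19, -21, -50, -35, 37, 8] -> [-35, -44, -21, -50, -35] -> [-35, -50, -21, -44, -35]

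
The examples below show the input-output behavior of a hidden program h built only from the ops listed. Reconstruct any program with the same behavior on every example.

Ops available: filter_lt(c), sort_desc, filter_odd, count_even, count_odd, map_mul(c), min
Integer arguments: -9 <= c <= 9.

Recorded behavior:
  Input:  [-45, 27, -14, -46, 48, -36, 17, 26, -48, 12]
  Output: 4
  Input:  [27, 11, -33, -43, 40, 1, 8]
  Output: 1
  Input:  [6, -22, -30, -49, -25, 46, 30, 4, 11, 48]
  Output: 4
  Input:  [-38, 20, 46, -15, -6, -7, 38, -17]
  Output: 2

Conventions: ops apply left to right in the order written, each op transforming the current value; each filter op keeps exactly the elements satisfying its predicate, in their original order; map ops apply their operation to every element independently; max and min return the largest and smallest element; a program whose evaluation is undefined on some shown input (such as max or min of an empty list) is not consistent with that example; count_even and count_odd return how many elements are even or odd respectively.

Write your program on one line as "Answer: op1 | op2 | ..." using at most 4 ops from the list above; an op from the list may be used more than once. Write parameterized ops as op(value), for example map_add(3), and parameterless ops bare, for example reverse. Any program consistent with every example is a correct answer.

sort_desc | filter_lt(9) | count_even

Check, running the answer program on each example:
  [-45, 27, -14, -46, 48, -36, 17, 26, -48, 12] -> [48, 27, 26, 17, 12, -14, -36, -45, -46, -48] -> [-14, -36, -45, -46, -48] -> 4
  [27, 11, -33, -43, 40, 1, 8] -> [40, 27, 11, 8, 1, -33, -43] -> [8, 1, -33, -43] -> 1
  [6, -22, -30, -49, -25, 46, 30, 4, 11, 48] -> [48, 46, 30, 11, 6, 4, -22, -25, -30, -49] -> [6, 4, -22, -25, -30, -49] -> 4
  [-38, 20, 46, -15, -6, -7, 38, -17] -> [46, 38, 20, -6, -7, -15, -17, -38] -> [-6, -7, -15, -17, -38] -> 2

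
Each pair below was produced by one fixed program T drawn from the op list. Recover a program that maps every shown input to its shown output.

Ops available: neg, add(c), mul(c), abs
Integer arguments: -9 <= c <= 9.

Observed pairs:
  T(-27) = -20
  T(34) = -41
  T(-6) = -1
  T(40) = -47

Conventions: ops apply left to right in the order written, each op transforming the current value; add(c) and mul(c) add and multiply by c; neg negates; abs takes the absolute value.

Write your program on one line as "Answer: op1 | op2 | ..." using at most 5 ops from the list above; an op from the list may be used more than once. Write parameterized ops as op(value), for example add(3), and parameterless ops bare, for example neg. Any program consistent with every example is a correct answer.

add(7) | neg | abs | neg

Check, running the answer program on each example:
  -27 -> -20 -> 20 -> 20 -> -20
  34 -> 41 -> -41 -> 41 -> -41
  -6 -> 1 -> -1 -> 1 -> -1
  40 -> 47 -> -47 -> 47 -> -47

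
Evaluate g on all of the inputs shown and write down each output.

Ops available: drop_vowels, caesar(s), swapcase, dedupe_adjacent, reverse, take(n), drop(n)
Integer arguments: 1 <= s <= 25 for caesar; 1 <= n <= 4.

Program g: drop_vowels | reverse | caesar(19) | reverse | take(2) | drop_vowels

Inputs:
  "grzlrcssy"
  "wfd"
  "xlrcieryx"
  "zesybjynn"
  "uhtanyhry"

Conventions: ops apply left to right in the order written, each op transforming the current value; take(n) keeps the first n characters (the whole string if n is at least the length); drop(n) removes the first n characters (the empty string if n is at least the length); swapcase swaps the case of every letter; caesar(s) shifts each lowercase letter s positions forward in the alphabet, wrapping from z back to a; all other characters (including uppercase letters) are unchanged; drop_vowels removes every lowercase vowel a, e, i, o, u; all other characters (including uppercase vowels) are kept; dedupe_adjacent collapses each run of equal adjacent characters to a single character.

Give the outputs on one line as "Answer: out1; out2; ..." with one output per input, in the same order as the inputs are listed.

"zk"; "py"; "q"; "sl"; "m"

Execution, op by op:
  "grzlrcssy" -> "grzlrcssy" -> "ysscrlzrg" -> "rllvkeskz" -> "zksekvllr" -> "zk" -> "zk"
  "wfd" -> "wfd" -> "dfw" -> "wyp" -> "pyw" -> "py" -> "py"
  "xlrcieryx" -> "xlrcryx" -> "xyrcrlx" -> "qrkvkeq" -> "qekvkrq" -> "qe" -> "q"
  "zesybjynn" -> "zsybjynn" -> "nnyjbysz" -> "ggrcurls" -> "slrucrgg" -> "sl" -> "sl"
  "uhtanyhry" -> "htnyhry" -> "yrhynth" -> "rkargma" -> "amgrakr" -> "am" -> "m"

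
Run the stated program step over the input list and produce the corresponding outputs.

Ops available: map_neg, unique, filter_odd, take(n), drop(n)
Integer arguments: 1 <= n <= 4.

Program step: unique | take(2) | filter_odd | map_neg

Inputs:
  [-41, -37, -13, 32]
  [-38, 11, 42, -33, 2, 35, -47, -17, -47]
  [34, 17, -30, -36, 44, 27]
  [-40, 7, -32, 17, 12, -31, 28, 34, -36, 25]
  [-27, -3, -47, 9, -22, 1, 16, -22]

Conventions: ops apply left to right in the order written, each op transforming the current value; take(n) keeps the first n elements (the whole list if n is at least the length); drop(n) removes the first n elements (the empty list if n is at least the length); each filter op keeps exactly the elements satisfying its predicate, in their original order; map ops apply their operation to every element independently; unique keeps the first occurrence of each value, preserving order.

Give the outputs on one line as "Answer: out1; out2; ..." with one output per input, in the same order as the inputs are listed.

Execution, op by op:
  [-41, -37, -13, 32] -> [-41, -37, -13, 32] -> [-41, -37] -> [-41, -37] -> [41, 37]
  [-38, 11, 42, -33, 2, 35, -47, -17, -47] -> [-38, 11, 42, -33, 2, 35, -47, -17] -> [-38, 11] -> [11] -> [-11]
  [34, 17, -30, -36, 44, 27] -> [34, 17, -30, -36, 44, 27] -> [34, 17] -> [17] -> [-17]
  [-40, 7, -32, 17, 12, -31, 28, 34, -36, 25] -> [-40, 7, -32, 17, 12, -31, 28, 34, -36, 25] -> [-40, 7] -> [7] -> [-7]
  [-27, -3, -47, 9, -22, 1, 16, -22] -> [-27, -3, -47, 9, -22, 1, 16] -> [-27, -3] -> [-27, -3] -> [27, 3]

[41, 37]; [-11]; [-17]; [-7]; [27, 3]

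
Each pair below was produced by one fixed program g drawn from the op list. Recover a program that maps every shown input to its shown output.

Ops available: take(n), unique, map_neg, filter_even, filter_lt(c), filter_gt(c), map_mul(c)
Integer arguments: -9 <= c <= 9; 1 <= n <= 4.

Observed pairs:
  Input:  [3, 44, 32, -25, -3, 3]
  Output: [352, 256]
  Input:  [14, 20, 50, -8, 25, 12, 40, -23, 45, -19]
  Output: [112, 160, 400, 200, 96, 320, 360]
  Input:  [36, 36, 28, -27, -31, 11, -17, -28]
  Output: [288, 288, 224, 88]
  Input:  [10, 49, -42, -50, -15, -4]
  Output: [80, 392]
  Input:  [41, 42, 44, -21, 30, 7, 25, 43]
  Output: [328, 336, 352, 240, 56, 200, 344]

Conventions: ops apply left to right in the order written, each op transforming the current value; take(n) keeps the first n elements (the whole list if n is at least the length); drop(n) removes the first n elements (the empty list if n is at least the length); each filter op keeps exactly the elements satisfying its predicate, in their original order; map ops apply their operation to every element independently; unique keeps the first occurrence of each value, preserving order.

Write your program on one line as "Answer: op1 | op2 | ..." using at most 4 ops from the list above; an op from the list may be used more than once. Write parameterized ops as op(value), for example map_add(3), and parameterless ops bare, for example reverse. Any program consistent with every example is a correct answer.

filter_gt(5) | map_mul(-8) | map_neg

Check, running the answer program on each example:
  [3, 44, 32, -25, -3, 3] -> [44, 32] -> [-352, -256] -> [352, 256]
  [14, 20, 50, -8, 25, 12, 40, -23, 45, -19] -> [14, 20, 50, 25, 12, 40, 45] -> [-112, -160, -400, -200, -96, -320, -360] -> [112, 160, 400, 200, 96, 320, 360]
  [36, 36, 28, -27, -31, 11, -17, -28] -> [36, 36, 28, 11] -> [-288, -288, -224, -88] -> [288, 288, 224, 88]
  [10, 49, -42, -50, -15, -4] -> [10, 49] -> [-80, -392] -> [80, 392]
  [41, 42, 44, -21, 30, 7, 25, 43] -> [41, 42, 44, 30, 7, 25, 43] -> [-328, -336, -352, -240, -56, -200, -344] -> [328, 336, 352, 240, 56, 200, 344]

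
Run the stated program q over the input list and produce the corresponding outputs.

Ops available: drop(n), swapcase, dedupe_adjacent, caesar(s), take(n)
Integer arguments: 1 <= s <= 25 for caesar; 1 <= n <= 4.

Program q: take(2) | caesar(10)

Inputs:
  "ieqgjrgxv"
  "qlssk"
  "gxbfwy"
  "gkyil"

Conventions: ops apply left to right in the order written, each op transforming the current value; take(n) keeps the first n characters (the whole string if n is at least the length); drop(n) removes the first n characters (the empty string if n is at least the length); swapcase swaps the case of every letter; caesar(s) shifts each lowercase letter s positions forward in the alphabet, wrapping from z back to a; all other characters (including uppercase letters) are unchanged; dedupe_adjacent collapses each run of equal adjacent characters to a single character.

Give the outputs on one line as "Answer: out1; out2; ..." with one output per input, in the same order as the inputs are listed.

Execution, op by op:
  "ieqgjrgxv" -> "ie" -> "so"
  "qlssk" -> "ql" -> "av"
  "gxbfwy" -> "gx" -> "qh"
  "gkyil" -> "gk" -> "qu"

"so"; "av"; "qh"; "qu"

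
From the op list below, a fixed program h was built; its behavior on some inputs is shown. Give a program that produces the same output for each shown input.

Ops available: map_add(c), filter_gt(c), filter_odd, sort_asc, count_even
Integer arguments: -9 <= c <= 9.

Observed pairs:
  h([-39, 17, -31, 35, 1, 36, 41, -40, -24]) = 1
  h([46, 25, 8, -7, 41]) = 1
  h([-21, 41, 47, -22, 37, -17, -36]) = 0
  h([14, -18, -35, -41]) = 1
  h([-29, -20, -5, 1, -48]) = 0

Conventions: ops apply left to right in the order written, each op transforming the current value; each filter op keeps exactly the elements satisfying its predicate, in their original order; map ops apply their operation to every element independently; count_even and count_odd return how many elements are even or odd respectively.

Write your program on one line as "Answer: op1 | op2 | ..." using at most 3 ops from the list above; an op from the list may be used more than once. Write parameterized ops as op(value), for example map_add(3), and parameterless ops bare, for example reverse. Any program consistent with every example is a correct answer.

filter_gt(9) | map_add(-8) | count_even

Check, running the answer program on each example:
  [-39, 17, -31, 35, 1, 36, 41, -40, -24] -> [17, 35, 36, 41] -> [9, 27, 28, 33] -> 1
  [46, 25, 8, -7, 41] -> [46, 25, 41] -> [38, 17, 33] -> 1
  [-21, 41, 47, -22, 37, -17, -36] -> [41, 47, 37] -> [33, 39, 29] -> 0
  [14, -18, -35, -41] -> [14] -> [6] -> 1
  [-29, -20, -5, 1, -48] -> [] -> [] -> 0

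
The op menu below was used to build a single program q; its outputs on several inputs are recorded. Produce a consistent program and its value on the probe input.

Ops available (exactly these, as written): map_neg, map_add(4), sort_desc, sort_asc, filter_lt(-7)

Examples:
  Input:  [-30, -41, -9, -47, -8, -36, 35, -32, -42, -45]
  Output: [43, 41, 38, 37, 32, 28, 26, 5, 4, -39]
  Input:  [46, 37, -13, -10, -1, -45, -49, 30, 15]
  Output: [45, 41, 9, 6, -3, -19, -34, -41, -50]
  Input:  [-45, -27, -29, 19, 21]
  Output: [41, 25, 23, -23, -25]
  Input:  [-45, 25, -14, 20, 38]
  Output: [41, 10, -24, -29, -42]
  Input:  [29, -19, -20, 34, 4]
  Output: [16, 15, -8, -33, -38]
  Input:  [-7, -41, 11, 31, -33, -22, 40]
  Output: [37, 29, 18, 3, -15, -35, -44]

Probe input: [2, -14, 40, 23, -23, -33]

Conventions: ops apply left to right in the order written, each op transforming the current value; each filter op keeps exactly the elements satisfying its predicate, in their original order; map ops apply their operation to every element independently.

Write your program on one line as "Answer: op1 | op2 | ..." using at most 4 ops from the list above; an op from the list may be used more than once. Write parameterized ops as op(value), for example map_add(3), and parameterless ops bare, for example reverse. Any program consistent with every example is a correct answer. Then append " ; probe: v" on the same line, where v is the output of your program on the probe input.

map_add(4) | sort_asc | map_neg ; probe: [29, 19, 10, -6, -27, -44]

Check, running the answer program on each example:
  [-30, -41, -9, -47, -8, -36, 35, -32, -42, -45] -> [-26, -37, -5, -43, -4, -32, 39, -28, -38, -41] -> [-43, -41, -38, -37, -32, -28, -26, -5, -4, 39] -> [43, 41, 38, 37, 32, 28, 26, 5, 4, -39]
  [46, 37, -13, -10, -1, -45, -49, 30, 15] -> [50, 41, -9, -6, 3, -41, -45, 34, 19] -> [-45, -41, -9, -6, 3, 19, 34, 41, 50] -> [45, 41, 9, 6, -3, -19, -34, -41, -50]
  [-45, -27, -29, 19, 21] -> [-41, -23, -25, 23, 25] -> [-41, -25, -23, 23, 25] -> [41, 25, 23, -23, -25]
  [-45, 25, -14, 20, 38] -> [-41, 29, -10, 24, 42] -> [-41, -10, 24, 29, 42] -> [41, 10, -24, -29, -42]
  [29, -19, -20, 34, 4] -> [33, -15, -16, 38, 8] -> [-16, -15, 8, 33, 38] -> [16, 15, -8, -33, -38]
  [-7, -41, 11, 31, -33, -22, 40] -> [-3, -37, 15, 35, -29, -18, 44] -> [-37, -29, -18, -3, 15, 35, 44] -> [37, 29, 18, 3, -15, -35, -44]
  probe: [2, -14, 40, 23, -23, -33] -> [6, -10, 44, 27, -19, -29] -> [-29, -19, -10, 6, 27, 44] -> [29, 19, 10, -6, -27, -44]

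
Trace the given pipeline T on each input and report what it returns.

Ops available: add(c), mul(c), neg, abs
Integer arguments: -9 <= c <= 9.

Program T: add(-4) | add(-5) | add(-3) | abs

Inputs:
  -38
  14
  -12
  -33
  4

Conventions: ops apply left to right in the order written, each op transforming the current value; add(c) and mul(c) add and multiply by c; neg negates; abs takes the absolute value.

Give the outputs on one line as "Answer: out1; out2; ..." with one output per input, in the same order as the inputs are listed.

Execution, op by op:
  -38 -> -42 -> -47 -> -50 -> 50
  14 -> 10 -> 5 -> 2 -> 2
  -12 -> -16 -> -21 -> -24 -> 24
  -33 -> -37 -> -42 -> -45 -> 45
  4 -> 0 -> -5 -> -8 -> 8

50; 2; 24; 45; 8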